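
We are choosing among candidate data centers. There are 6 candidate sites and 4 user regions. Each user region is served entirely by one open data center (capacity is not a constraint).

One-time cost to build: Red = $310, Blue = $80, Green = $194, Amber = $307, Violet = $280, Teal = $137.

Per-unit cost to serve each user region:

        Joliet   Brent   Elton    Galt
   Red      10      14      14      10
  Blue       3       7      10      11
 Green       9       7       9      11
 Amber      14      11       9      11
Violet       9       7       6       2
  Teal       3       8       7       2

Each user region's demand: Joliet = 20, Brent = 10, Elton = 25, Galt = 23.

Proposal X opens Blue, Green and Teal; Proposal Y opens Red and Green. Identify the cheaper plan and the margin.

Proposal X: {Blue, Green, Teal}: Joliet→Blue 3·20=60, Brent→Blue 7·10=70, Elton→Teal 7·25=175, Galt→Teal 2·23=46. Service 351; fixed 411; total 762.
Proposal Y: {Red, Green}: Joliet→Green 9·20=180, Brent→Green 7·10=70, Elton→Green 9·25=225, Galt→Red 10·23=230. Service 705; fixed 504; total 1209.
Difference: |762 − 1209| = 447.

Proposal X is cheaper by 447.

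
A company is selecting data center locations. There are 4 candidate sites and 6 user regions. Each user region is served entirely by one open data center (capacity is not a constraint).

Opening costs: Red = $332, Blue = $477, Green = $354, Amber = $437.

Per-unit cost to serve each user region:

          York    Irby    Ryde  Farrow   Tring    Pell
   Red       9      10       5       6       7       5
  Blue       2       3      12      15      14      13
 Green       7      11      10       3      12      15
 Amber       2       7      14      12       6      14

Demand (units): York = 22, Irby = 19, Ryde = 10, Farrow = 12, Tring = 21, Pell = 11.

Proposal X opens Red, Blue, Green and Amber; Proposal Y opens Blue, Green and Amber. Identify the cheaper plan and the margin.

Proposal X: {Red, Blue, Green, Amber}: York→Blue 2·22=44, Irby→Blue 3·19=57, Ryde→Red 5·10=50, Farrow→Green 3·12=36, Tring→Amber 6·21=126, Pell→Red 5·11=55. Service 368; fixed 1600; total 1968.
Proposal Y: {Blue, Green, Amber}: York→Blue 2·22=44, Irby→Blue 3·19=57, Ryde→Green 10·10=100, Farrow→Green 3·12=36, Tring→Amber 6·21=126, Pell→Blue 13·11=143. Service 506; fixed 1268; total 1774.
Difference: |1968 − 1774| = 194.

Proposal Y is cheaper by 194.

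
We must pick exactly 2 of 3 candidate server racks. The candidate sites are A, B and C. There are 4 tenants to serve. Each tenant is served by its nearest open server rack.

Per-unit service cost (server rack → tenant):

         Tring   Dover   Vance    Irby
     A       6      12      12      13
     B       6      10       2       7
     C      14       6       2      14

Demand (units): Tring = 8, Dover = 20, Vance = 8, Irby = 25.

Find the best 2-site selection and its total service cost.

With exactly 2 open, each tenant uses its cheapest among the chosen.
{B, C}: Tring→B 6·8=48, Dover→C 6·20=120, Vance→B 2·8=16, Irby→B 7·25=175. Service cost 359.
{A, B}: service cost 439
{A, C}: service cost 509
Among all 3 size-2 choices, {B, C} is lowest.

Choose B and C; total service cost 359.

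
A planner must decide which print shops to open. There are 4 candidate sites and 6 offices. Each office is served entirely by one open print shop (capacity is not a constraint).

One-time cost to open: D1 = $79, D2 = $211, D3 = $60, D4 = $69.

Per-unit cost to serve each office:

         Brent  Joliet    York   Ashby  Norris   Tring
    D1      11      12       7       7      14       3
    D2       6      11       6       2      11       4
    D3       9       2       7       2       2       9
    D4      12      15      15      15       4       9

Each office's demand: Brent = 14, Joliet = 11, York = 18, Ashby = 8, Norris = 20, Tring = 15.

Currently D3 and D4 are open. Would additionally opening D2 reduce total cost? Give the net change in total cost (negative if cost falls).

Current service cost with {D3, D4}: 465.
Adding D2: each office re-picks its cheapest; new service cost 330, saving 135.
Extra fixed cost: 211. Net change = 211 − 135 = 76.
(Totals: 594 → 670.)

No — net change +76 (cost rises by 76).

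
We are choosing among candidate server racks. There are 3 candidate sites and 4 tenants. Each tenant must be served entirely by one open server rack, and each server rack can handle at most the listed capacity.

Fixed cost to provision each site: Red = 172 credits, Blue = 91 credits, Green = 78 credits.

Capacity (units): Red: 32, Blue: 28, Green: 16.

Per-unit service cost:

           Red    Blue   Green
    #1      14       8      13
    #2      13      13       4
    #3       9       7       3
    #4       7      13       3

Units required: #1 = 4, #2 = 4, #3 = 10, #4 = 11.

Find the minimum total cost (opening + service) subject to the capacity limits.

Open {Blue, Green}: #1→Blue 8·4=32, #2→Green 4·4=16, #3→Blue 7·10=70, #4→Green 3·11=33.
Loads: Blue carries 14/28, Green carries 15/16. Service 151; fixed 169; total 320.
Next best feasible plan costs 356.

Minimum total cost: 320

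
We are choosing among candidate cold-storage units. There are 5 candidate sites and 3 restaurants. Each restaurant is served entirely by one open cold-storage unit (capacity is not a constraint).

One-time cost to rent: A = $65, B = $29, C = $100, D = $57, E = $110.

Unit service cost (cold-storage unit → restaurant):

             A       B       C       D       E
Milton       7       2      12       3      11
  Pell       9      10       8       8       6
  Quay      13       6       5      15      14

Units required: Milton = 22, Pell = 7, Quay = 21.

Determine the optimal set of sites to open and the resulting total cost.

For any fixed open set, each restaurant goes to its cheapest open site; total = fixed + service.
{B}: Milton→B 2·22=44, Pell→B 10·7=70, Quay→B 6·21=126. Service 240; fixed 29; total 269.
{B, D}: Milton→B 2·22=44, Pell→D 8·7=56, Quay→B 6·21=126. Service 226; fixed 86; total 312.
{A, B}: service 233 + fixed 94 = 327
{A, B, C, D, E}: service 191 + fixed 361 = 552
No other subset beats 269.

Open B only; minimum total cost 269.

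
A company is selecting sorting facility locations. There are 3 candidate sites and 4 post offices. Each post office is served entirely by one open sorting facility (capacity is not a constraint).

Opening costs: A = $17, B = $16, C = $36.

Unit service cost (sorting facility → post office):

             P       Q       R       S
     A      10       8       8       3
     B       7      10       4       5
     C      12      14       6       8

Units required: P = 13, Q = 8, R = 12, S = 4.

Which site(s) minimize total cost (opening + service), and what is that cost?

For any fixed open set, each post office goes to its cheapest open site; total = fixed + service.
{A, B}: P→B 7·13=91, Q→A 8·8=64, R→B 4·12=48, S→A 3·4=12. Service 215; fixed 33; total 248.
{B}: P→B 7·13=91, Q→B 10·8=80, R→B 4·12=48, S→B 5·4=20. Service 239; fixed 16; total 255.
{A, B, C}: service 215 + fixed 69 = 284
(All 7 nonempty subsets were checked; A and B is lowest.)

Open A and B; minimum total cost 248.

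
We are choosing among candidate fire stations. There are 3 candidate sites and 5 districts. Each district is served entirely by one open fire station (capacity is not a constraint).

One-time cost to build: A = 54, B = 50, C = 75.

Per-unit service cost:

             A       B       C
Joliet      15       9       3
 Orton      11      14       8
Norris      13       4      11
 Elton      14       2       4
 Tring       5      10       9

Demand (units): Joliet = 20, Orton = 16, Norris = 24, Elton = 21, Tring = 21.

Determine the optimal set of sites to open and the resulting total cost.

For any fixed open set, each district goes to its cheapest open site; total = fixed + service.
{A, B, C}: Joliet→C 3·20=60, Orton→C 8·16=128, Norris→B 4·24=96, Elton→B 2·21=42, Tring→A 5·21=105. Service 431; fixed 179; total 610.
{B, C}: service 515 + fixed 125 = 640
{A, B}: service 599 + fixed 104 = 703
{B}: Joliet→B 9·20=180, Orton→B 14·16=224, Norris→B 4·24=96, Elton→B 2·21=42, Tring→B 10·21=210. Service 752; fixed 50; total 802.
No other subset beats 610.

Open A, B and C; minimum total cost 610.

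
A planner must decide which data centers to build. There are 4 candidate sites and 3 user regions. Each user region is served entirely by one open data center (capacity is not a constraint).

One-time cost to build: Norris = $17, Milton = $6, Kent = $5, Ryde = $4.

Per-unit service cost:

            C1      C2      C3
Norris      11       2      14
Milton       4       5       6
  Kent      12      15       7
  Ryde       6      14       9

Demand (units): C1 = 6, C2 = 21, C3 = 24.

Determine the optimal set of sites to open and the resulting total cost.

Open Norris and Milton; minimum total cost 233.

For any fixed open set, each user region goes to its cheapest open site; total = fixed + service.
{Norris, Milton}: C1→Milton 4·6=24, C2→Norris 2·21=42, C3→Milton 6·24=144. Service 210; fixed 23; total 233.
{Norris, Milton, Ryde}: C1→Milton 4·6=24, C2→Norris 2·21=42, C3→Milton 6·24=144. Service 210; fixed 27; total 237.
{Norris, Milton, Kent}: service 210 + fixed 28 = 238
{Norris, Milton, Kent, Ryde}: C1→Milton 4·6=24, C2→Norris 2·21=42, C3→Milton 6·24=144. Service 210; fixed 32; total 242.
(All 15 nonempty subsets were checked; Norris and Milton is lowest.)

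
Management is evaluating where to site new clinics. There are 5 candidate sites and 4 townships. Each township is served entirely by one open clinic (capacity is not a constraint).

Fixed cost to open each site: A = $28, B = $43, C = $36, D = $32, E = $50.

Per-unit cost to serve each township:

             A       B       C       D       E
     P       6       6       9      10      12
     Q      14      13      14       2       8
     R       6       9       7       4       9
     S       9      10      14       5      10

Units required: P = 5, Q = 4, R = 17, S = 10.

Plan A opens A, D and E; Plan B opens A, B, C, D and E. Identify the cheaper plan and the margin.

Plan A is cheaper by 79.

Plan A: {A, D, E}: P→A 6·5=30, Q→D 2·4=8, R→D 4·17=68, S→D 5·10=50. Service 156; fixed 110; total 266.
Plan B: {A, B, C, D, E}: P→A 6·5=30, Q→D 2·4=8, R→D 4·17=68, S→D 5·10=50. Service 156; fixed 189; total 345.
Difference: |266 − 345| = 79.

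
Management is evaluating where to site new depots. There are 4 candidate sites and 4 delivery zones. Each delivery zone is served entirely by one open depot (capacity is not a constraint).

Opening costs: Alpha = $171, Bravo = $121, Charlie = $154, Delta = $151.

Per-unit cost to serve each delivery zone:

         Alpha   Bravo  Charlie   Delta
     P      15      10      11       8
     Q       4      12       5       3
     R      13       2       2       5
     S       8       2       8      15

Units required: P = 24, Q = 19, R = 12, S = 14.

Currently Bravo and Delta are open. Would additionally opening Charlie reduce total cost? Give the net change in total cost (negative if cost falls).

Current service cost with {Bravo, Delta}: 301.
Adding Charlie: each delivery zone re-picks its cheapest; new service cost 301, saving 0.
Extra fixed cost: 154. Net change = 154 − 0 = 154.
(Totals: 573 → 727.)

No — net change +154 (cost rises by 154).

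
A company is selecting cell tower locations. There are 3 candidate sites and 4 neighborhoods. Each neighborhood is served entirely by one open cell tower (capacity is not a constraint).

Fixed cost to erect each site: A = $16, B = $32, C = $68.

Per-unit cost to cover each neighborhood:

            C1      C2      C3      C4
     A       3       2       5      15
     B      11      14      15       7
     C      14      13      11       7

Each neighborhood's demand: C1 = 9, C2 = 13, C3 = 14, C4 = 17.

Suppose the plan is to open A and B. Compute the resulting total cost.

Each neighborhood is assigned to its cheapest site among the open ones.
{A, B}: C1→A 3·9=27, C2→A 2·13=26, C3→A 5·14=70, C4→B 7·17=119. Service 242; fixed 48; total 290.

Total cost: 290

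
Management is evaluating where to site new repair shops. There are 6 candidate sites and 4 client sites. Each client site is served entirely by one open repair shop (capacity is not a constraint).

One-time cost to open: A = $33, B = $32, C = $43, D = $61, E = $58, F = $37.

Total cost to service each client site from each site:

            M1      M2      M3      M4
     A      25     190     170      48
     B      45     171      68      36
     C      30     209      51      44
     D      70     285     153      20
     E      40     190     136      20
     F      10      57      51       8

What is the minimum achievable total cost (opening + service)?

For any fixed open set, each client site goes to its cheapest open site; total = fixed + service.
{F}: M1→F 10, M2→F 57, M3→F 51, M4→F 8. Service 126; fixed 37; total 163.
{B, F}: M1→F 10, M2→F 57, M3→F 51, M4→F 8. Service 126; fixed 69; total 195.
{A, F}: service 126 + fixed 70 = 196
{A, B, C, D, E, F}: service 126 + fixed 264 = 390
No other subset beats 163.

Minimum total cost: 163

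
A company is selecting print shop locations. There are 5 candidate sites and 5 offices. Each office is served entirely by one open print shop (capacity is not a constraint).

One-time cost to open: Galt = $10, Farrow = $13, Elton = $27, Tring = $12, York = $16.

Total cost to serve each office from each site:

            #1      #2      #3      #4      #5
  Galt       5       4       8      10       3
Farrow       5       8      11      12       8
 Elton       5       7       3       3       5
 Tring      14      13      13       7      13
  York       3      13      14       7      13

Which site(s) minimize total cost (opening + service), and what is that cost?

Open Galt only; minimum total cost 40.

For any fixed open set, each office goes to its cheapest open site; total = fixed + service.
{Galt}: #1→Galt 5, #2→Galt 4, #3→Galt 8, #4→Galt 10, #5→Galt 3. Service 30; fixed 10; total 40.
{Galt, Tring}: service 27 + fixed 22 = 49
{Elton}: service 23 + fixed 27 = 50
{Galt, Farrow, Elton, Tring, York}: service 16 + fixed 78 = 94
No other subset beats 40.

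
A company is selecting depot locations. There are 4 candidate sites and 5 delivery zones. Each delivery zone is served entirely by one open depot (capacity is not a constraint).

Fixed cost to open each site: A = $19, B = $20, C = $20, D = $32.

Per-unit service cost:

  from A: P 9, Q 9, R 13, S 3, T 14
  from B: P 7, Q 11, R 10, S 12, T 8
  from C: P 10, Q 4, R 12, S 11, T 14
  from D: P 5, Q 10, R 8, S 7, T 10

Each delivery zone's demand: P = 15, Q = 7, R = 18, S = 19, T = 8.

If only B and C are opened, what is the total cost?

Total cost: 626

Each delivery zone is assigned to its cheapest site among the open ones.
{B, C}: P→B 7·15=105, Q→C 4·7=28, R→B 10·18=180, S→C 11·19=209, T→B 8·8=64. Service 586; fixed 40; total 626.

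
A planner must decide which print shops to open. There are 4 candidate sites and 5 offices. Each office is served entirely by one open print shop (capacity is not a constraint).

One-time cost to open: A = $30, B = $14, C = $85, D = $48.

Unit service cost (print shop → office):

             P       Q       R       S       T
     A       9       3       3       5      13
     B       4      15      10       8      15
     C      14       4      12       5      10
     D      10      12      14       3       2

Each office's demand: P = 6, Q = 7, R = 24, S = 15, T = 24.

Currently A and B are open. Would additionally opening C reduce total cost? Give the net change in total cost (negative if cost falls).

Current service cost with {A, B}: 504.
Adding C: each office re-picks its cheapest; new service cost 432, saving 72.
Extra fixed cost: 85. Net change = 85 − 72 = 13.
(Totals: 548 → 561.)

No — net change +13 (cost rises by 13).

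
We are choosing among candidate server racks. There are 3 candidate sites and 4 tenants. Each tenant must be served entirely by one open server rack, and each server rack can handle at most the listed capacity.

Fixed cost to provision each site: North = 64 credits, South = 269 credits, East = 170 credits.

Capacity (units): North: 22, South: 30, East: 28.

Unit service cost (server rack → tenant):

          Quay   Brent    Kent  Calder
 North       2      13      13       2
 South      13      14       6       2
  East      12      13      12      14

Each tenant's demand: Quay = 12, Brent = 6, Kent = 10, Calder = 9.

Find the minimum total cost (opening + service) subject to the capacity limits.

Minimum total cost: 474

Open {North, East}: Quay→North 2·12=24, Brent→East 13·6=78, Kent→East 12·10=120, Calder→North 2·9=18.
Loads: North carries 21/22, East carries 16/28. Service 240; fixed 234; total 474.
Next best feasible plan costs 513.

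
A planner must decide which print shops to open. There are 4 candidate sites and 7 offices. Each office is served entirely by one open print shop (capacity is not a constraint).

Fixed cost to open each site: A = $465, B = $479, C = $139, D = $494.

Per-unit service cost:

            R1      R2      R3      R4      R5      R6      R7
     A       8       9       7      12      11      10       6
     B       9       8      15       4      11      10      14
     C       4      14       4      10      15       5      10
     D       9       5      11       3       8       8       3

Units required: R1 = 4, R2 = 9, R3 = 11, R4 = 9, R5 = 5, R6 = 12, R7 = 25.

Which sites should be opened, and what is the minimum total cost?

Open C only; minimum total cost 800.

For any fixed open set, each office goes to its cheapest open site; total = fixed + service.
{C}: R1→C 4·4=16, R2→C 14·9=126, R3→C 4·11=44, R4→C 10·9=90, R5→C 15·5=75, R6→C 5·12=60, R7→C 10·25=250. Service 661; fixed 139; total 800.
{D}: R1→D 9·4=36, R2→D 5·9=45, R3→D 11·11=121, R4→D 3·9=27, R5→D 8·5=40, R6→D 8·12=96, R7→D 3·25=75. Service 440; fixed 494; total 934.
{C, D}: R1→C 4·4=16, R2→D 5·9=45, R3→C 4·11=44, R4→D 3·9=27, R5→D 8·5=40, R6→C 5·12=60, R7→D 3·25=75. Service 307; fixed 633; total 940.
{A, B, C, D}: R1→C 4·4=16, R2→D 5·9=45, R3→C 4·11=44, R4→D 3·9=27, R5→D 8·5=40, R6→C 5·12=60, R7→D 3·25=75. Service 307; fixed 1577; total 1884.
No other subset beats 800.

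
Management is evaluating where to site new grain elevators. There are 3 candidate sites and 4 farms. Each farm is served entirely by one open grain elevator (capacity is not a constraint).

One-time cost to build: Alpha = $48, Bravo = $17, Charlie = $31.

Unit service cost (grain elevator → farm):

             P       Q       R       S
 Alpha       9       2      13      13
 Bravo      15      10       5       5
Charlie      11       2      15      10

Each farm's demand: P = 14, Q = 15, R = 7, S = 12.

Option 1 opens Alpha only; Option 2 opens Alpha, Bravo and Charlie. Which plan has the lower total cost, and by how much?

Option 2 is cheaper by 104.

Option 1: {Alpha}: P→Alpha 9·14=126, Q→Alpha 2·15=30, R→Alpha 13·7=91, S→Alpha 13·12=156. Service 403; fixed 48; total 451.
Option 2: {Alpha, Bravo, Charlie}: P→Alpha 9·14=126, Q→Alpha 2·15=30, R→Bravo 5·7=35, S→Bravo 5·12=60. Service 251; fixed 96; total 347.
Difference: |451 − 347| = 104.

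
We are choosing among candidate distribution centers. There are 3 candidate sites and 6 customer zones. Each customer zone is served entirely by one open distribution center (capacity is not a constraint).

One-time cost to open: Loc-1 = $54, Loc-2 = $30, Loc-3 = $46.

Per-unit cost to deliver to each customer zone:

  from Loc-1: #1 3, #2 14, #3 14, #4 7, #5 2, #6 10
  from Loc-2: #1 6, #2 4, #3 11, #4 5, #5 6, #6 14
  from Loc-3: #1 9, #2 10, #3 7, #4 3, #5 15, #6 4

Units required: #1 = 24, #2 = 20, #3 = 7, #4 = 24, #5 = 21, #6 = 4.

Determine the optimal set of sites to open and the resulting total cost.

Open Loc-1, Loc-2 and Loc-3; minimum total cost 461.

For any fixed open set, each customer zone goes to its cheapest open site; total = fixed + service.
{Loc-1, Loc-2, Loc-3}: #1→Loc-1 3·24=72, #2→Loc-2 4·20=80, #3→Loc-3 7·7=49, #4→Loc-3 3·24=72, #5→Loc-1 2·21=42, #6→Loc-3 4·4=16. Service 331; fixed 130; total 461.
{Loc-1, Loc-2}: service 431 + fixed 84 = 515
{Loc-1, Loc-3}: #1→Loc-1 3·24=72, #2→Loc-3 10·20=200, #3→Loc-3 7·7=49, #4→Loc-3 3·24=72, #5→Loc-1 2·21=42, #6→Loc-3 4·4=16. Service 451; fixed 100; total 551.
{Loc-2}: #1→Loc-2 6·24=144, #2→Loc-2 4·20=80, #3→Loc-2 11·7=77, #4→Loc-2 5·24=120, #5→Loc-2 6·21=126, #6→Loc-2 14·4=56. Service 603; fixed 30; total 633.
(All 7 nonempty subsets were checked; Loc-1, Loc-2 and Loc-3 is lowest.)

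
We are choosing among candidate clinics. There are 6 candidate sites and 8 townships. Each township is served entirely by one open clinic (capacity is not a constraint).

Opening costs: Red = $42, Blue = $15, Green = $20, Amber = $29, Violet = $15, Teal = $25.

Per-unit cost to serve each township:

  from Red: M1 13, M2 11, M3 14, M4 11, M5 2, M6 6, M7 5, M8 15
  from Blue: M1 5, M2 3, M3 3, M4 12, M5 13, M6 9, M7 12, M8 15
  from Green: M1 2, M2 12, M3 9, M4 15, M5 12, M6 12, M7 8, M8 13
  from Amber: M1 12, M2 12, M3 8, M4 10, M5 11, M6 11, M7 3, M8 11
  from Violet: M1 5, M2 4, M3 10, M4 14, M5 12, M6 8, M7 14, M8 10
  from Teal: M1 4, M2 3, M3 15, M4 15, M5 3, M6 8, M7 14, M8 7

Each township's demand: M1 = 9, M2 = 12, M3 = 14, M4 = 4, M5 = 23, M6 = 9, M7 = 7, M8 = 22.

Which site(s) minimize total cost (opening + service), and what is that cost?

Open Red, Blue and Teal; minimum total cost 529.

For any fixed open set, each township goes to its cheapest open site; total = fixed + service.
{Red, Blue, Teal}: M1→Teal 4·9=36, M2→Blue 3·12=36, M3→Blue 3·14=42, M4→Red 11·4=44, M5→Red 2·23=46, M6→Red 6·9=54, M7→Red 5·7=35, M8→Teal 7·22=154. Service 447; fixed 82; total 529.
{Red, Blue, Green, Teal}: M1→Green 2·9=18, M2→Blue 3·12=36, M3→Blue 3·14=42, M4→Red 11·4=44, M5→Red 2·23=46, M6→Red 6·9=54, M7→Red 5·7=35, M8→Teal 7·22=154. Service 429; fixed 102; total 531.
{Blue, Amber, Teal}: service 470 + fixed 69 = 539
{Red, Blue, Green, Amber, Violet, Teal}: M1→Green 2·9=18, M2→Blue 3·12=36, M3→Blue 3·14=42, M4→Amber 10·4=40, M5→Red 2·23=46, M6→Red 6·9=54, M7→Amber 3·7=21, M8→Teal 7·22=154. Service 411; fixed 146; total 557.
No other subset beats 529.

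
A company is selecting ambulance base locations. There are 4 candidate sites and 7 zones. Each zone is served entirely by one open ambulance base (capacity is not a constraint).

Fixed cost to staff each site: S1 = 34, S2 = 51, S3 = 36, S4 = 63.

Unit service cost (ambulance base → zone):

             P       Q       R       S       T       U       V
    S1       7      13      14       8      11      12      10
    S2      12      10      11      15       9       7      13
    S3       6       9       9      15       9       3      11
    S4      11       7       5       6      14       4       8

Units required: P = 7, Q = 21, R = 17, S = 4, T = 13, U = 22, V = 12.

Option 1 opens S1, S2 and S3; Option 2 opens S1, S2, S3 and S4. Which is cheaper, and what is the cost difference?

Option 2 is cheaper by 79.

Option 1: {S1, S2, S3}: P→S3 6·7=42, Q→S3 9·21=189, R→S3 9·17=153, S→S1 8·4=32, T→S2 9·13=117, U→S3 3·22=66, V→S1 10·12=120. Service 719; fixed 121; total 840.
Option 2: {S1, S2, S3, S4}: P→S3 6·7=42, Q→S4 7·21=147, R→S4 5·17=85, S→S4 6·4=24, T→S2 9·13=117, U→S3 3·22=66, V→S4 8·12=96. Service 577; fixed 184; total 761.
Difference: |840 − 761| = 79.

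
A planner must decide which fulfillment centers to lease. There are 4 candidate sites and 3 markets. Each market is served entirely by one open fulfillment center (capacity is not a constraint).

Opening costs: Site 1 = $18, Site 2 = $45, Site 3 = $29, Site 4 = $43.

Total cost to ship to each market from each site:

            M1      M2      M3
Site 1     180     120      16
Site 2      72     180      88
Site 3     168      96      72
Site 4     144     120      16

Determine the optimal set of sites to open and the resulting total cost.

Open Site 1 and Site 2; minimum total cost 271.

For any fixed open set, each market goes to its cheapest open site; total = fixed + service.
{Site 1, Site 2}: M1→Site 2 72, M2→Site 1 120, M3→Site 1 16. Service 208; fixed 63; total 271.
{Site 1, Site 2, Site 3}: service 184 + fixed 92 = 276
{Site 2, Site 4}: M1→Site 2 72, M2→Site 4 120, M3→Site 4 16. Service 208; fixed 88; total 296.
{Site 1, Site 2, Site 3, Site 4}: M1→Site 2 72, M2→Site 3 96, M3→Site 1 16. Service 184; fixed 135; total 319.
No other subset beats 271.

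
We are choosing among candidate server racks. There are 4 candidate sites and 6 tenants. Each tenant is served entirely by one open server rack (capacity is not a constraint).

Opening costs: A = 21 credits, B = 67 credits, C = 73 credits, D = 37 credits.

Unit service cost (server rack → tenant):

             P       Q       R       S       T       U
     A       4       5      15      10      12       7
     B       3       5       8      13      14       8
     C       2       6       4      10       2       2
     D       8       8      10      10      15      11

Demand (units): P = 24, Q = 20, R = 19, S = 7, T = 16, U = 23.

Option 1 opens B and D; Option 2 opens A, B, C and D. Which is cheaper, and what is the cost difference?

Option 1: {B, D}: P→B 3·24=72, Q→B 5·20=100, R→B 8·19=152, S→D 10·7=70, T→B 14·16=224, U→B 8·23=184. Service 802; fixed 104; total 906.
Option 2: {A, B, C, D}: P→C 2·24=48, Q→A 5·20=100, R→C 4·19=76, S→A 10·7=70, T→C 2·16=32, U→C 2·23=46. Service 372; fixed 198; total 570.
Difference: |906 − 570| = 336.

Option 2 is cheaper by 336.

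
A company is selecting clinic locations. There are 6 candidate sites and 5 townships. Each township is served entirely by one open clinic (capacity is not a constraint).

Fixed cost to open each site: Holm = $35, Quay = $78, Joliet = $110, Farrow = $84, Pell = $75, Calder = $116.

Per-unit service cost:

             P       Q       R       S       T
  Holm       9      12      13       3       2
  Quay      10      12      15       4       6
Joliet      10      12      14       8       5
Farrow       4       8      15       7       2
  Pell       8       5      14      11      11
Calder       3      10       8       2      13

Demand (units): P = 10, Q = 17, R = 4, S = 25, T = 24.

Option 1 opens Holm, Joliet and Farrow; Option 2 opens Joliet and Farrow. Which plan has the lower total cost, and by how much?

Option 1 is cheaper by 69.

Option 1: {Holm, Joliet, Farrow}: P→Farrow 4·10=40, Q→Farrow 8·17=136, R→Holm 13·4=52, S→Holm 3·25=75, T→Holm 2·24=48. Service 351; fixed 229; total 580.
Option 2: {Joliet, Farrow}: P→Farrow 4·10=40, Q→Farrow 8·17=136, R→Joliet 14·4=56, S→Farrow 7·25=175, T→Farrow 2·24=48. Service 455; fixed 194; total 649.
Difference: |580 − 649| = 69.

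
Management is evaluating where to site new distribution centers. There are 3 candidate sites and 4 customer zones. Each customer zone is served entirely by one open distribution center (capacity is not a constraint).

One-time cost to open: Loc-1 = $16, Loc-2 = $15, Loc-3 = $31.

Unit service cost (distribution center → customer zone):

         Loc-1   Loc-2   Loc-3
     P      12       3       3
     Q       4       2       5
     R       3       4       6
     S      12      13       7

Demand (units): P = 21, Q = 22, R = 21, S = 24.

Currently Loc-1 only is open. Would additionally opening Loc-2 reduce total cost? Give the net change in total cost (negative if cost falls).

Yes — net change −218 (cost falls by 218).

Current service cost with {Loc-1}: 691.
Adding Loc-2: each customer zone re-picks its cheapest; new service cost 458, saving 233.
Extra fixed cost: 15. Net change = 15 − 233 = -218.
(Totals: 707 → 489.)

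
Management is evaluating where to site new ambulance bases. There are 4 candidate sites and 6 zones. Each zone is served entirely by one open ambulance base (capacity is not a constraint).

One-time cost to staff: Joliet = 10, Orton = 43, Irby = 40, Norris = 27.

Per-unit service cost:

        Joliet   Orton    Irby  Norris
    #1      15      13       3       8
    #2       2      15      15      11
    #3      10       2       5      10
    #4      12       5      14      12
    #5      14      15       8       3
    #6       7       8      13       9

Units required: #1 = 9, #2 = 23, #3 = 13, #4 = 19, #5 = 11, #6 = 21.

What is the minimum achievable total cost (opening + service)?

Minimum total cost: 494

For any fixed open set, each zone goes to its cheapest open site; total = fixed + service.
{Joliet, Orton, Irby, Norris}: #1→Irby 3·9=27, #2→Joliet 2·23=46, #3→Orton 2·13=26, #4→Orton 5·19=95, #5→Norris 3·11=33, #6→Joliet 7·21=147. Service 374; fixed 120; total 494.
{Joliet, Orton, Norris}: service 419 + fixed 80 = 499
{Joliet, Orton, Irby}: service 429 + fixed 93 = 522
{Joliet}: service 840 + fixed 10 = 850
No other subset beats 494.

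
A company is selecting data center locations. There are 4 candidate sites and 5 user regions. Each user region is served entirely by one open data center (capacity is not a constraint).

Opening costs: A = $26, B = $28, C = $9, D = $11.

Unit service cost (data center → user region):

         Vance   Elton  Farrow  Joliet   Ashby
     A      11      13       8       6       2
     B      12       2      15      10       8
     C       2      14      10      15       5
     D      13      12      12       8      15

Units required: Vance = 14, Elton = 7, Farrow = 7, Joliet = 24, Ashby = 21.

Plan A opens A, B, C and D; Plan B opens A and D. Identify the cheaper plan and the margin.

Plan A is cheaper by 159.

Plan A: {A, B, C, D}: Vance→C 2·14=28, Elton→B 2·7=14, Farrow→A 8·7=56, Joliet→A 6·24=144, Ashby→A 2·21=42. Service 284; fixed 74; total 358.
Plan B: {A, D}: Vance→A 11·14=154, Elton→D 12·7=84, Farrow→A 8·7=56, Joliet→A 6·24=144, Ashby→A 2·21=42. Service 480; fixed 37; total 517.
Difference: |358 − 517| = 159.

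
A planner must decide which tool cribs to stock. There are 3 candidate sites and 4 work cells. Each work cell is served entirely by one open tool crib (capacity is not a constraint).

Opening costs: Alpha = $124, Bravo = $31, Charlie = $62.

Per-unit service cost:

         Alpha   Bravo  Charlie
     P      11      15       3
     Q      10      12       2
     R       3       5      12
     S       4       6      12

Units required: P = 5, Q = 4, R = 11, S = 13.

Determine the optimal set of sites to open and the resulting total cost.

Open Bravo and Charlie; minimum total cost 249.

For any fixed open set, each work cell goes to its cheapest open site; total = fixed + service.
{Bravo, Charlie}: P→Charlie 3·5=15, Q→Charlie 2·4=8, R→Bravo 5·11=55, S→Bravo 6·13=78. Service 156; fixed 93; total 249.
{Bravo}: P→Bravo 15·5=75, Q→Bravo 12·4=48, R→Bravo 5·11=55, S→Bravo 6·13=78. Service 256; fixed 31; total 287.
{Alpha, Charlie}: service 108 + fixed 186 = 294
{Alpha, Bravo, Charlie}: P→Charlie 3·5=15, Q→Charlie 2·4=8, R→Alpha 3·11=33, S→Alpha 4·13=52. Service 108; fixed 217; total 325.
No other subset beats 249.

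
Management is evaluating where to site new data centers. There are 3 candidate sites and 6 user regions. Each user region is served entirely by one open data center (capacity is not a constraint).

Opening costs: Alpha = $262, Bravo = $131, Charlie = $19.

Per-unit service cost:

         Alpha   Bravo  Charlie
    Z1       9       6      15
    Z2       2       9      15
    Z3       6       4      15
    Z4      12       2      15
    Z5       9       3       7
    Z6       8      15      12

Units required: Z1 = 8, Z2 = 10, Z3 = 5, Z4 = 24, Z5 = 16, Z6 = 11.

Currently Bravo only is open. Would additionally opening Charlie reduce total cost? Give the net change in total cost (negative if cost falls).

Current service cost with {Bravo}: 419.
Adding Charlie: each user region re-picks its cheapest; new service cost 386, saving 33.
Extra fixed cost: 19. Net change = 19 − 33 = -14.
(Totals: 550 → 536.)

Yes — net change −14 (cost falls by 14).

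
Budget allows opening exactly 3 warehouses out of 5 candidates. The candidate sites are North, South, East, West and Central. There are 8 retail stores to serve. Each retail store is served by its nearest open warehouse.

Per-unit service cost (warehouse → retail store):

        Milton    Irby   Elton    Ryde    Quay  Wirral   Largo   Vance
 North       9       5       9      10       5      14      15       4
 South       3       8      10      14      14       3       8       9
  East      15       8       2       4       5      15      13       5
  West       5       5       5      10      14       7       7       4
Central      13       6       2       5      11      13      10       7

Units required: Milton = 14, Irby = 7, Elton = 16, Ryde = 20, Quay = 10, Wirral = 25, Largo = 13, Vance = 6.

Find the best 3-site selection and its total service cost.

With exactly 3 open, each retail store uses its cheapest among the chosen.
{South, East, West}: Milton→South 3·14=42, Irby→West 5·7=35, Elton→East 2·16=32, Ryde→East 4·20=80, Quay→East 5·10=50, Wirral→South 3·25=75, Largo→West 7·13=91, Vance→West 4·6=24. Service cost 429.
{North, South, East}: service cost 442
{South, East, Central}: service cost 455
Among all 10 size-3 choices, {South, East, West} is lowest.

Choose South, East and West; total service cost 429.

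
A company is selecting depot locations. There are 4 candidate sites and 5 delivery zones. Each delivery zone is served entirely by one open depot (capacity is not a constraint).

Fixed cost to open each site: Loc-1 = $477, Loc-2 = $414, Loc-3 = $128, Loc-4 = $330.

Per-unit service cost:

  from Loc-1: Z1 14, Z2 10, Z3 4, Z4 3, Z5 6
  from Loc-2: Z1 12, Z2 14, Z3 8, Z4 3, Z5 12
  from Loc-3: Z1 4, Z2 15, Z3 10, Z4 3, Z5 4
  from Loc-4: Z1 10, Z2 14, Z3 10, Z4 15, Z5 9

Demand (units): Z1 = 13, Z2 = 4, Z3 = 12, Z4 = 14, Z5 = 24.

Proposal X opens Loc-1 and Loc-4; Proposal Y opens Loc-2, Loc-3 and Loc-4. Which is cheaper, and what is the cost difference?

Proposal X: {Loc-1, Loc-4}: Z1→Loc-4 10·13=130, Z2→Loc-1 10·4=40, Z3→Loc-1 4·12=48, Z4→Loc-1 3·14=42, Z5→Loc-1 6·24=144. Service 404; fixed 807; total 1211.
Proposal Y: {Loc-2, Loc-3, Loc-4}: Z1→Loc-3 4·13=52, Z2→Loc-2 14·4=56, Z3→Loc-2 8·12=96, Z4→Loc-2 3·14=42, Z5→Loc-3 4·24=96. Service 342; fixed 872; total 1214.
Difference: |1211 − 1214| = 3.

Proposal X is cheaper by 3.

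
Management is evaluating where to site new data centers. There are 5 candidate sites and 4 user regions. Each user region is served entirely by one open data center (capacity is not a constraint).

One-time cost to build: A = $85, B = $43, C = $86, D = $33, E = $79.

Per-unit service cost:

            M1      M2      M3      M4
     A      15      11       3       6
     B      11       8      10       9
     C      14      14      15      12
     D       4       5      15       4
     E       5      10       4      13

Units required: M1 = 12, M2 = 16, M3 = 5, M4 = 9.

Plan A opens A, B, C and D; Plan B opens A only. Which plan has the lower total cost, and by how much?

Plan A is cheaper by 84.

Plan A: {A, B, C, D}: M1→D 4·12=48, M2→D 5·16=80, M3→A 3·5=15, M4→D 4·9=36. Service 179; fixed 247; total 426.
Plan B: {A}: M1→A 15·12=180, M2→A 11·16=176, M3→A 3·5=15, M4→A 6·9=54. Service 425; fixed 85; total 510.
Difference: |426 − 510| = 84.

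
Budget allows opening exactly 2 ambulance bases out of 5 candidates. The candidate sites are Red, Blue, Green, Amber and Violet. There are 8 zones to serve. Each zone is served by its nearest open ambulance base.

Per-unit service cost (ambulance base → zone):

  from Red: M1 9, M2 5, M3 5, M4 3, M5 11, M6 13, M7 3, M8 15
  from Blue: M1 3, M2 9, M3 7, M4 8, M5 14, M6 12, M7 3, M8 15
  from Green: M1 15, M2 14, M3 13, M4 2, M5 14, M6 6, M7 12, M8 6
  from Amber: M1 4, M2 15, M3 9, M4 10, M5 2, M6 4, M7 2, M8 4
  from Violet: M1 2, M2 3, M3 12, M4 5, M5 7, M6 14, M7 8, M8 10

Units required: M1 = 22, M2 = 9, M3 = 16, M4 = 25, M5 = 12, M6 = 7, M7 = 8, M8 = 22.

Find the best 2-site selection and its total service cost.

With exactly 2 open, each zone uses its cheapest among the chosen.
{Red, Amber}: M1→Amber 4·22=88, M2→Red 5·9=45, M3→Red 5·16=80, M4→Red 3·25=75, M5→Amber 2·12=24, M6→Amber 4·7=28, M7→Amber 2·8=16, M8→Amber 4·22=88. Service cost 444.
{Amber, Violet}: service cost 496
{Green, Amber}: service cost 564
Among all 10 size-2 choices, {Red, Amber} is lowest.

Choose Red and Amber; total service cost 444.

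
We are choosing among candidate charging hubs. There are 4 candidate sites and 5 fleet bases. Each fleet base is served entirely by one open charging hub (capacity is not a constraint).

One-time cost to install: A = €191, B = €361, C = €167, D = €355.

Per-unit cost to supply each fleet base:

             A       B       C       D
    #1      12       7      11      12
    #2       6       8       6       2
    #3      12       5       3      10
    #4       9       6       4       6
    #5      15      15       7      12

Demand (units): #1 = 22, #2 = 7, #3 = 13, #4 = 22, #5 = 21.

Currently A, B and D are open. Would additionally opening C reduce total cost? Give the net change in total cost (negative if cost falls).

Yes — net change −8 (cost falls by 8).

Current service cost with {A, B, D}: 617.
Adding C: each fleet base re-picks its cheapest; new service cost 442, saving 175.
Extra fixed cost: 167. Net change = 167 − 175 = -8.
(Totals: 1524 → 1516.)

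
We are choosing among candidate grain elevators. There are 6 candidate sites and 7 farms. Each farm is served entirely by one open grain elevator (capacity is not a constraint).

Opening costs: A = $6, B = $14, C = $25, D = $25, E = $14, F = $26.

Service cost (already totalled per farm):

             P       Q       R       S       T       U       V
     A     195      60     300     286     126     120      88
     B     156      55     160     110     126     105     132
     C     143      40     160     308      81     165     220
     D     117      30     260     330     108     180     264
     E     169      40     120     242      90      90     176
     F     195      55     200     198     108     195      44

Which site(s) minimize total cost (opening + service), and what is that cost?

Open B, D, E and F; minimum total cost 680.

For any fixed open set, each farm goes to its cheapest open site; total = fixed + service.
{B, D, E, F}: P→D 117, Q→D 30, R→E 120, S→B 110, T→E 90, U→E 90, V→F 44. Service 601; fixed 79; total 680.
{A, B, D, E, F}: P→D 117, Q→D 30, R→E 120, S→B 110, T→E 90, U→E 90, V→F 44. Service 601; fixed 85; total 686.
{B, C, D, E, F}: service 592 + fixed 104 = 696
{A, B, C, D, E, F}: service 592 + fixed 110 = 702
No other subset beats 680.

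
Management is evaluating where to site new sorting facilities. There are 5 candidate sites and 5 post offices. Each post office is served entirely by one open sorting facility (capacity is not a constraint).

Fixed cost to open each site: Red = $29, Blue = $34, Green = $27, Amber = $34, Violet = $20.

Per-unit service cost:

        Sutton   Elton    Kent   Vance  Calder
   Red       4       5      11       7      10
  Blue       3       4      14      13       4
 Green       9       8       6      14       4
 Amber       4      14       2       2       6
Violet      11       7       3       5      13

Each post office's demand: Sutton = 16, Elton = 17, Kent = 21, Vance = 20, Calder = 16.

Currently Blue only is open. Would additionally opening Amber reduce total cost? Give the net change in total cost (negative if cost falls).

Yes — net change −438 (cost falls by 438).

Current service cost with {Blue}: 734.
Adding Amber: each post office re-picks its cheapest; new service cost 262, saving 472.
Extra fixed cost: 34. Net change = 34 − 472 = -438.
(Totals: 768 → 330.)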